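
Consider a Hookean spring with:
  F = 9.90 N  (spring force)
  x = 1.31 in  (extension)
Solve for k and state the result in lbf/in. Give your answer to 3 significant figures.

1.70 lbf/in

Solving F = k·x for k: k = F/x.
F = 9.90 N; x = 1.31 in = 0.03327 m.
k = 297.5 N/m
297.5 N/m × (1 lbf/in / 175.1 N/m) = 1.699 lbf/in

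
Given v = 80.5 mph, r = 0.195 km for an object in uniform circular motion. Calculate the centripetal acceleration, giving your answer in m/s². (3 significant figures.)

6.64 m/s²

Directly: a = v²/r.
v = 80.5 mph = 35.99 m/s; r = 0.195 km = 195.0 m.
a = 6.641 m/s²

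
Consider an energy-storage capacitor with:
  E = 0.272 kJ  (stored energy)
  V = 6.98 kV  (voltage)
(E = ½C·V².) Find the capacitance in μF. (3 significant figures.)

Rearranging: C = 2E/V².
E = 0.272 kJ = 272.0 J; V = 6.98 kV = 6980 V.
C = 1.117×10^-5 F
1.117×10^-5 F × (1 μF / 1.000×10^-6 F) = 11.17 μF

11.2 μF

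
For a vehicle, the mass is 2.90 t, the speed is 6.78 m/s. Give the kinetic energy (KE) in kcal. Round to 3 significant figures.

15.9 kcal

KE is given directly by: KE = ½mv².
m = 2.90 t = 2900 kg; v = 6.78 m/s.
KE = 66654 J
66654 J × (1 kcal / 4184 J) = 15.93 kcal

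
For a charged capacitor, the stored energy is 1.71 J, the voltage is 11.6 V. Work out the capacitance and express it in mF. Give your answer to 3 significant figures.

25.4 mF

Rearranging: C = 2E/V².
E = 1.71 J; V = 11.6 V.
C = 0.02542 F
0.02542 F × (1 mF / 0.001000 F) = 25.42 mF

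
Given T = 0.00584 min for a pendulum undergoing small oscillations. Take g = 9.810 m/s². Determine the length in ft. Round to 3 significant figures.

Rearranging T = 2π√(L/g) for L: L = g·(T/2π)².
T = 0.00584 min = 0.3504 s; g = 9.810 m/s².
L = 0.03051 m
0.03051 m × (1 ft / 0.3048 m) = 0.1001 ft

0.100 ft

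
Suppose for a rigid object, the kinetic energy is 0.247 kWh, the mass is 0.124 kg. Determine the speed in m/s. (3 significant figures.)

Rearranging: v = √(2·KE/m).
KE = 0.247 kWh = 8.892×10^5 J; m = 0.124 kg.
v = 3787 m/s

3790 m/s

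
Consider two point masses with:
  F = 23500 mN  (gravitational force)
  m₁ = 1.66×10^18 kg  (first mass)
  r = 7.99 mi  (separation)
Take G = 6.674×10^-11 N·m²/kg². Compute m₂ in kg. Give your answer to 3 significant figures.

35.1 kg

From Newton's law of gravitation: m₂ = F·r²/(G·m₁).
F = 23500 mN = 23.50 N; m₁ = 1.66×10^18 kg; r = 7.99 mi = 12859 m; G = 6.674×10^-11 N·m²/kg².
m₂ = 35.07 kg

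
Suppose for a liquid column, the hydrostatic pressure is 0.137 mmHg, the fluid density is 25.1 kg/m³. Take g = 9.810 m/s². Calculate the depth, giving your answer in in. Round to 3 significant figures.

Solving P = ρ·g·h for h: h = P/(ρ·g).
P = 0.137 mmHg = 18.27 Pa; ρ = 25.1 kg/m³; g = 9.810 m/s².
h = 0.07418 m
0.07418 m × (1 in / 0.02540 m) = 2.920 in

2.92 in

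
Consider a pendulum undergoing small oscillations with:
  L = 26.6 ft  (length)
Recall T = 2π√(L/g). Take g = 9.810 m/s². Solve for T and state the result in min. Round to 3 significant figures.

0.0952 min

Directly: T = 2π√(L/g).
L = 26.6 ft = 8.108 m; g = 9.810 m/s².
T = 5.712 s
5.712 s × (1 min / 60.00 s) = 0.09520 min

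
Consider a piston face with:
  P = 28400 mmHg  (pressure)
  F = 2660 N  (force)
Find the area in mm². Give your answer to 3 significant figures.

703 mm²

Rearranging: A = F/P.
P = 28400 mmHg = 3.786×10^6 Pa; F = 2660 N.
A = 7.025×10^-4 m²
7.025×10^-4 m² × (1 mm² / 1.000×10^-6 m²) = 702.5 mm²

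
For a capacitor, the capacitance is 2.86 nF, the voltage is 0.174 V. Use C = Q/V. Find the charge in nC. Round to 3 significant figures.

Rearranging C = Q/V for Q: Q = CV.
C = 2.86 nF = 2.860×10^-9 F; V = 0.174 V.
Q = 4.976×10^-10 C
4.976×10^-10 C × (1 nC / 1.000×10^-9 C) = 0.4976 nC

0.498 nC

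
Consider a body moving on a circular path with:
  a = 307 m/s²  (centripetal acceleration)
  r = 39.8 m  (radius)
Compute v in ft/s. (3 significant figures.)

Rearranging a = v²/r for v: v = √(a·r).
a = 307 m/s²; r = 39.8 m.
v = 110.5 m/s
110.5 m/s × (1 ft/s / 0.3048 m/s) = 362.7 ft/s

363 ft/s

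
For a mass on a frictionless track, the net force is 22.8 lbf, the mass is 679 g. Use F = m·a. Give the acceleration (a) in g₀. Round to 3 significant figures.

From Newton's second law: a = F/m.
F = 22.8 lbf = 101.4 N; m = 679 g = 0.6790 kg.
a = 149.4 m/s²
149.4 m/s² × (1 g₀ / 9.807 m/s²) = 15.23 g₀

15.2 g₀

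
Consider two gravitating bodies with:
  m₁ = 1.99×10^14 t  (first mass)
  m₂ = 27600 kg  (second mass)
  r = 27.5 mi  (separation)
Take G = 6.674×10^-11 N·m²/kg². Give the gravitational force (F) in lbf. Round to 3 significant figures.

42.1 lbf

Directly: F = Gm₁m₂/r².
m₁ = 1.99×10^14 t = 1.990×10^17 kg; m₂ = 27600 kg; r = 27.5 mi = 44257 m; G = 6.674×10^-11 N·m²/kg².
F = 187.1 N
187.1 N × (1 lbf / 4.448 N) = 42.07 lbf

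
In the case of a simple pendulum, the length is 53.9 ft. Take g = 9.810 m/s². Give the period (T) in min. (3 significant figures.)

0.136 min

Directly: T = 2π√(L/g).
L = 53.9 ft = 16.43 m; g = 9.810 m/s².
T = 8.131 s
8.131 s × (1 min / 60.00 s) = 0.1355 min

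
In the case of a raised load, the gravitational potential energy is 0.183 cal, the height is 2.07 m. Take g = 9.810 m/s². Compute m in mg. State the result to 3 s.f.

37700 mg

Rearranging: m = PE/(g·h).
PE = 0.183 cal = 0.7657 J; h = 2.07 m; g = 9.810 m/s².
m = 0.03771 kg
0.03771 kg × (1 mg / 1.000×10^-6 kg) = 37705 mg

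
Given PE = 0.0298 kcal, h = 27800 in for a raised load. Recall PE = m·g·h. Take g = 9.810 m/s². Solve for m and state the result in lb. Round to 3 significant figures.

Solving PE = m·g·h for m: m = PE/(g·h).
PE = 0.0298 kcal = 124.7 J; h = 27800 in = 706.1 m; g = 9.810 m/s².
m = 0.01800 kg
0.01800 kg × (1 lb / 0.4536 kg) = 0.03968 lb

0.0397 lb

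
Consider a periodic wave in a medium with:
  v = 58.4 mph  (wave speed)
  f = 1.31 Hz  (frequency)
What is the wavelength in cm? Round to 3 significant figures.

Solving v = f·λ for λ: λ = v/f.
v = 58.4 mph = 26.11 m/s; f = 1.31 Hz.
λ = 19.93 m
19.93 m × (1 cm / 0.01000 m) = 1993 cm

1990 cm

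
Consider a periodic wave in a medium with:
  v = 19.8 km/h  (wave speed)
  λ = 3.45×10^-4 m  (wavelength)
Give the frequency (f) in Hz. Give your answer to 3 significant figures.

15900 Hz

Rearranging: f = v/λ.
v = 19.8 km/h = 5.500 m/s; λ = 3.45×10^-4 m.
f = 15942 Hz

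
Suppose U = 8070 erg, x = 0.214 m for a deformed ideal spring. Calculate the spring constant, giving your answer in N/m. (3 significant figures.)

Rearranging: k = 2U/x².
U = 8070 erg = 8.070×10^-4 J; x = 0.214 m.
k = 0.03524 N/m

0.0352 N/m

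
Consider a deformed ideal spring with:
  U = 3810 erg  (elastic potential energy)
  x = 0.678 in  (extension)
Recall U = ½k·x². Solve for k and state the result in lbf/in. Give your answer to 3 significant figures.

0.0147 lbf/in

Rearranging: k = 2U/x².
U = 3810 erg = 3.810×10^-4 J; x = 0.678 in = 0.01722 m.
k = 2.569 N/m
2.569 N/m × (1 lbf/in / 175.1 N/m) = 0.01467 lbf/in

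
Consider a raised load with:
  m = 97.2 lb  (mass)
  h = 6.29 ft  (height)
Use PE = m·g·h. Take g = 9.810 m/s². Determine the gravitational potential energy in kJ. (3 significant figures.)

Directly: PE = mgh.
m = 97.2 lb = 44.09 kg; h = 6.29 ft = 1.917 m; g = 9.810 m/s².
PE = 829.2 J  (the unit combination reduces to kg·m²/s² = J)
829.2 J × (1 kJ / 1000 J) = 0.8292 kJ

0.829 kJ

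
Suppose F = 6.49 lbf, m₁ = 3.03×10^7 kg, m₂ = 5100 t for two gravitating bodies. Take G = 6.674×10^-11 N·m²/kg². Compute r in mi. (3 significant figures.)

Rearranging F = G·m₁·m₂/r² for r: r = √(G·m₁m₂/F).
F = 6.49 lbf = 28.87 N; m₁ = 3.03×10^7 kg; m₂ = 5100 t = 5.100×10^6 kg; G = 6.674×10^-11 N·m²/kg².
r = 18.90 m
18.90 m × (1 mi / 1609 m) = 0.01174 mi

0.0117 mi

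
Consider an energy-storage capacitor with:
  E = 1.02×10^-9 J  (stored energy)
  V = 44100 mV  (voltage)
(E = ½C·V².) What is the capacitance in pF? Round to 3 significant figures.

1.05 pF

Rearranging E = ½C·V² for C: C = 2E/V².
E = 1.02×10^-9 J; V = 44100 mV = 44.10 V.
C = 1.049×10^-12 F
1.049×10^-12 F × (1 pF / 1.000×10^-12 F) = 1.049 pF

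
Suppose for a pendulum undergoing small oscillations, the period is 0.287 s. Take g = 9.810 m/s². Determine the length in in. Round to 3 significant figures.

Rearranging T = 2π√(L/g) for L: L = g·(T/2π)².
T = 0.287 s; g = 9.810 m/s².
L = 0.02047 m
0.02047 m × (1 in / 0.02540 m) = 0.8058 in

0.806 in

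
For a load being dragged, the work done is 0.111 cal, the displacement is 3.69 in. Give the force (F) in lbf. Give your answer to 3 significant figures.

1.11 lbf

Rearranging W = F·d for F: F = W/d.
W = 0.111 cal = 0.4644 J; d = 3.69 in = 0.09373 m.
F = 4.955 N
4.955 N × (1 lbf / 4.448 N) = 1.114 lbf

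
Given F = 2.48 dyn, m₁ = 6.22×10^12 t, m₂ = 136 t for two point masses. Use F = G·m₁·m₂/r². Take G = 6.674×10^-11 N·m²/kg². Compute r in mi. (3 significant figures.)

29600 mi

Rearranging: r = √(G·m₁m₂/F).
F = 2.48 dyn = 2.480×10^-5 N; m₁ = 6.22×10^12 t = 6.220×10^15 kg; m₂ = 136 t = 1.360×10^5 kg; G = 6.674×10^-11 N·m²/kg².
r = 4.771×10^7 m
4.771×10^7 m × (1 mi / 1609 m) = 29647 mi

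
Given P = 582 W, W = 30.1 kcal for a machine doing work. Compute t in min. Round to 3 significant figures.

Rearranging: t = W/P.
P = 582 W; W = 30.1 kcal = 1.259×10^5 J.
t = 216.4 s
216.4 s × (1 min / 60.00 s) = 3.606 min

3.61 min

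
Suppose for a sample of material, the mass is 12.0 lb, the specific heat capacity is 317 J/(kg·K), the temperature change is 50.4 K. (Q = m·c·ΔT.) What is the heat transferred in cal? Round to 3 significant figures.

Directly: Q = mcΔT.
m = 12.0 lb = 5.443 kg; c = 317 J/(kg·K); ΔT = 50.4 K.
Q = 86963 J  (the unit combination reduces to kg·m²/s² = J)
86963 J × (1 cal / 4.184 J) = 20785 cal

20800 cal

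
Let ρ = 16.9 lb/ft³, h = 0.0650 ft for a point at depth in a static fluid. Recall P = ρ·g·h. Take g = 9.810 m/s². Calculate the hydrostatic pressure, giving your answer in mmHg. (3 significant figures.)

0.395 mmHg

Directly: P = ρgh.
ρ = 16.9 lb/ft³ = 270.7 kg/m³; h = 0.0650 ft = 0.01981 m; g = 9.810 m/s².
P = 52.61 Pa
52.61 Pa × (1 mmHg / 133.3 Pa) = 0.3946 mmHg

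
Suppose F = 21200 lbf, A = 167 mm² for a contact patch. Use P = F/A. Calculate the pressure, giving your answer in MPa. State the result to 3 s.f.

P is given directly by: P = F/A.
F = 21200 lbf = 94302 N; A = 167 mm² = 1.670×10^-4 m².
P = 5.647×10^8 Pa  (the unit combination reduces to kg/(m·s²) = Pa)
5.647×10^8 Pa × (1 MPa / 1.000×10^6 Pa) = 564.7 MPa

565 MPa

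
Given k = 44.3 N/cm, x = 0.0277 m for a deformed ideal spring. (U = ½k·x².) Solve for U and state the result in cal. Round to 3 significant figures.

Directly: U = ½kx².
k = 44.3 N/cm = 4430 N/m; x = 0.0277 m.
U = 1.700 J  (the unit combination reduces to kg·m²/s² = J)
1.700 J × (1 cal / 4.184 J) = 0.4062 cal

0.406 cal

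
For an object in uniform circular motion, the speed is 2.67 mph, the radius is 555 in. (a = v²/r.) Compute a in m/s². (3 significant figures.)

a is given directly by: a = v²/r.
v = 2.67 mph = 1.194 m/s; r = 555 in = 14.10 m.
a = 0.1011 m/s²

0.101 m/s²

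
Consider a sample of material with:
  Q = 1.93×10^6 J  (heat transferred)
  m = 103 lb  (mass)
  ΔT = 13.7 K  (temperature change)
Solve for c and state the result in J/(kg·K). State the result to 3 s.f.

Solving Q = m·c·ΔT for c: c = Q/(m·ΔT).
Q = 1.93×10^6 J; m = 103 lb = 46.72 kg; ΔT = 13.7 K.
c = 3015 J/(kg·K)

3020 J/(kg·K)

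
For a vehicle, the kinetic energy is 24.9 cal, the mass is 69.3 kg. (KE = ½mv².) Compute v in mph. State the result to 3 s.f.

Rearranging KE = ½mv² for v: v = √(2·KE/m).
KE = 24.9 cal = 104.2 J; m = 69.3 kg.
v = 1.734 m/s
1.734 m/s × (1 mph / 0.4470 m/s) = 3.879 mph

3.88 mph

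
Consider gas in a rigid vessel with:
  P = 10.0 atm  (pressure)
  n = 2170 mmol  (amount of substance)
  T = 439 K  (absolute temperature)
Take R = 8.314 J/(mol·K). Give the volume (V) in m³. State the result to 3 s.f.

Rearranging: V = nRT/P.
P = 10.0 atm = 1.013×10^6 Pa; n = 2170 mmol = 2.170 mol; T = 439 K; R = 8.314 J/(mol·K).
V = 0.007817 m³

0.00782 m³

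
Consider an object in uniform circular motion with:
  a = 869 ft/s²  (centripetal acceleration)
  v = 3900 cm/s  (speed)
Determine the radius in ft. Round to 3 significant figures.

Solving a = v²/r for r: r = v²/a.
a = 869 ft/s² = 264.9 m/s²; v = 3900 cm/s = 39.00 m/s.
r = 5.742 m
5.742 m × (1 ft / 0.3048 m) = 18.84 ft

18.8 ft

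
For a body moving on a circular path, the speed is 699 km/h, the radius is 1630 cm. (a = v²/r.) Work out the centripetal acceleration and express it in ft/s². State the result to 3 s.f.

7590 ft/s²

a is given directly by: a = v²/r.
v = 699 km/h = 194.2 m/s; r = 1630 cm = 16.30 m.
a = 2313 m/s²
2313 m/s² × (1 ft/s² / 0.3048 m/s²) = 7588 ft/s²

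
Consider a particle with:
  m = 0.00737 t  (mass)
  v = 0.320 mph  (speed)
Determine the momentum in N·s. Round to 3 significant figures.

1.05 N·s

p is given directly by: p = mv.
m = 0.00737 t = 7.370 kg; v = 0.320 mph = 0.1431 m/s.
p = 1.054 kg·m/s
Since 1 N·s = 1 kg·m/s, 1.054 N·s.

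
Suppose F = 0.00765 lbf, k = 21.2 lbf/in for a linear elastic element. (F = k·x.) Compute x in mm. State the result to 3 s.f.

Rearranging F = k·x for x: x = F/k.
F = 0.00765 lbf = 0.03403 N; k = 21.2 lbf/in = 3713 N/m.
x = 9.166×10^-6 m
9.166×10^-6 m × (1 mm / 0.001000 m) = 0.009166 mm

0.00917 mm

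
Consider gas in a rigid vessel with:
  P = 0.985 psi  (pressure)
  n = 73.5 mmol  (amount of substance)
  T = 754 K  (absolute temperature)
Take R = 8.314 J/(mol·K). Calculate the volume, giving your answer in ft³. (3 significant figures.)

From the ideal-gas law: V = nRT/P.
P = 0.985 psi = 6791 Pa; n = 73.5 mmol = 0.07350 mol; T = 754 K; R = 8.314 J/(mol·K).
V = 0.06784 m³
0.06784 m³ × (1 ft³ / 0.02832 m³) = 2.396 ft³

2.40 ft³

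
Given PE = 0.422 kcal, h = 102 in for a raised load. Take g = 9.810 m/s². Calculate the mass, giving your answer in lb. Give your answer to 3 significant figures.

153 lb

Rearranging PE = m·g·h for m: m = PE/(g·h).
PE = 0.422 kcal = 1766 J; h = 102 in = 2.591 m; g = 9.810 m/s².
m = 69.47 kg
69.47 kg × (1 lb / 0.4536 kg) = 153.2 lb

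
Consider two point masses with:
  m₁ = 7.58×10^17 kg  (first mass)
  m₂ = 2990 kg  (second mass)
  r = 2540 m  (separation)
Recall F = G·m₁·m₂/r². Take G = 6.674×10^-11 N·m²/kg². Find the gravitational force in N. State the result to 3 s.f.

23400 N

From Newton's law of gravitation: F = Gm₁m₂/r².
m₁ = 7.58×10^17 kg; m₂ = 2990 kg; r = 2540 m; G = 6.674×10^-11 N·m²/kg².
F = 23445 N  (the unit combination reduces to kg·m/s² = N)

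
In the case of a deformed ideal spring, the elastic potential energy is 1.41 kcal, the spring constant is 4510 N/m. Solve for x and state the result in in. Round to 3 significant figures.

Solving U = ½k·x² for x: x = √(2U/k).
U = 1.41 kcal = 5899 J; k = 4510 N/m.
x = 1.617 m
1.617 m × (1 in / 0.02540 m) = 63.68 in

63.7 in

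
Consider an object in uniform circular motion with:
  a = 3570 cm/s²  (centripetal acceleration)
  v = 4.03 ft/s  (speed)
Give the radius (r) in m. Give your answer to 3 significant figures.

0.0423 m

Solving a = v²/r for r: r = v²/a.
a = 3570 cm/s² = 35.70 m/s²; v = 4.03 ft/s = 1.228 m/s.
r = 0.04226 m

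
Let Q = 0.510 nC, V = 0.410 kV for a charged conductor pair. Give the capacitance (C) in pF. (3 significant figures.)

1.24 pF

Directly: C = Q/V.
Q = 0.510 nC = 5.100×10^-10 C; V = 0.410 kV = 410.0 V.
C = 1.244×10^-12 F
1.244×10^-12 F × (1 pF / 1.000×10^-12 F) = 1.244 pF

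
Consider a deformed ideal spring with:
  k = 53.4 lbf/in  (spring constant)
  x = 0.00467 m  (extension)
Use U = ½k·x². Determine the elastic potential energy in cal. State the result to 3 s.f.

Directly: U = ½kx².
k = 53.4 lbf/in = 9352 N/m; x = 0.00467 m.
U = 0.1020 J
0.1020 J × (1 cal / 4.184 J) = 0.02437 cal

0.0244 cal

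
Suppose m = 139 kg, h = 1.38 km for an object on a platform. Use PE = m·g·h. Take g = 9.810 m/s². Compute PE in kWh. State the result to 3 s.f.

0.523 kWh

PE is given directly by: PE = mgh.
m = 139 kg; h = 1.38 km = 1380 m; g = 9.810 m/s².
PE = 1.882×10^6 J  (the unit combination reduces to kg·m²/s² = J)
1.882×10^6 J × (1 kWh / 3.600×10^6 J) = 0.5227 kWh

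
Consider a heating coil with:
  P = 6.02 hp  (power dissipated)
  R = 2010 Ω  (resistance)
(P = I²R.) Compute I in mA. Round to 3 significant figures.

1490 mA

Rearranging: I = √(P/R).
P = 6.02 hp = 4489 W; R = 2010 Ω.
I = 1.494 A
1.494 A × (1 mA / 0.001000 A) = 1494 mA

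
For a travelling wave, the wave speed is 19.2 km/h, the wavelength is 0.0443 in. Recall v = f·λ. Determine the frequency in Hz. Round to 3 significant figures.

4740 Hz

Rearranging: f = v/λ.
v = 19.2 km/h = 5.333 m/s; λ = 0.0443 in = 0.001125 m.
f = 4740 Hz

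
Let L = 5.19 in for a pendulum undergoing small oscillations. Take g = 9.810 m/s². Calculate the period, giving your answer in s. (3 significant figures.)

0.728 s

Directly: T = 2π√(L/g).
L = 5.19 in = 0.1318 m; g = 9.810 m/s².
T = 0.7284 s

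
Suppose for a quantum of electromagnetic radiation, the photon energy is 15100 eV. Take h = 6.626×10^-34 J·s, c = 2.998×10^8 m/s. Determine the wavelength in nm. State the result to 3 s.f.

0.0821 nm

Rearranging E = h·c/λ for λ: λ = hc/E.
E = 15100 eV = 2.419×10^-15 J; h = 6.626×10^-34 J·s; c = 2.998×10^8 m/s.
λ = 8.211×10^-11 m
8.211×10^-11 m × (1 nm / 1.000×10^-9 m) = 0.08211 nm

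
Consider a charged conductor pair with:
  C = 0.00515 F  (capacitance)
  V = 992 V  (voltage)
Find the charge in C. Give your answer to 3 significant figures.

Rearranging: Q = CV.
C = 0.00515 F; V = 992 V.
Q = 5.109 C

5.11 C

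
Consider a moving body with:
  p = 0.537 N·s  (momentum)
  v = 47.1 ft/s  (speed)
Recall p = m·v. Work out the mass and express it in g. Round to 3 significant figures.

37.4 g

Rearranging p = m·v for m: m = p/v.
p = 0.537 N·s = 0.5370 kg·m/s; v = 47.1 ft/s = 14.36 m/s.
m = 0.03741 kg
0.03741 kg × (1 g / 0.001000 kg) = 37.41 g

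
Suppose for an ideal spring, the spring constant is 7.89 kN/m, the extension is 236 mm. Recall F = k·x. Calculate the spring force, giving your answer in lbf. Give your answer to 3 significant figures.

From Hooke's law: F = kx.
k = 7.89 kN/m = 7890 N/m; x = 236 mm = 0.2360 m.
F = 1862 N
1862 N × (1 lbf / 4.448 N) = 418.6 lbf

419 lbf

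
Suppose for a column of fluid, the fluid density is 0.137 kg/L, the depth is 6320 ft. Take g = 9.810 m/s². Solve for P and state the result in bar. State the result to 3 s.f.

25.9 bar

P is given directly by: P = ρgh.
ρ = 0.137 kg/L = 137.0 kg/m³; h = 6320 ft = 1926 m; g = 9.810 m/s².
P = 2.589×10^6 Pa  (the unit combination reduces to kg/(m·s²) = Pa)
2.589×10^6 Pa × (1 bar / 1.000×10^5 Pa) = 25.89 bar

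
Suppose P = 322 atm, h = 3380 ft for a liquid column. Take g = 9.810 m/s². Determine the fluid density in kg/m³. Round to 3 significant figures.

3230 kg/m³

Solving P = ρ·g·h for ρ: ρ = P/(g·h).
P = 322 atm = 3.263×10^7 Pa; h = 3380 ft = 1030 m; g = 9.810 m/s².
ρ = 3228 kg/m³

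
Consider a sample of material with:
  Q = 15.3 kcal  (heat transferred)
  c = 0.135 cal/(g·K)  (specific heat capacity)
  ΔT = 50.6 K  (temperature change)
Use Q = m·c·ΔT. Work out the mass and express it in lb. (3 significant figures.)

4.94 lb

Rearranging: m = Q/(c·ΔT).
Q = 15.3 kcal = 64015 J; c = 0.135 cal/(g·K) = 564.8 J/(kg·K); ΔT = 50.6 K.
m = 2.240 kg
2.240 kg × (1 lb / 0.4536 kg) = 4.938 lb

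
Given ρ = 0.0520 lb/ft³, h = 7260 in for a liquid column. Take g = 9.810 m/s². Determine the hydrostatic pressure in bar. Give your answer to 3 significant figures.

Directly: P = ρgh.
ρ = 0.0520 lb/ft³ = 0.8330 kg/m³; h = 7260 in = 184.4 m; g = 9.810 m/s².
P = 1507 Pa  (the unit combination reduces to kg/(m·s²) = Pa)
1507 Pa × (1 bar / 1.000×10^5 Pa) = 0.01507 bar

0.0151 bar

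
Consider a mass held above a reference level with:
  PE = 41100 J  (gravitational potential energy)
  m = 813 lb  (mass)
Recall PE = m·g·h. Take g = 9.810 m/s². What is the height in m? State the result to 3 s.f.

Rearranging: h = PE/(m·g).
PE = 41100 J; m = 813 lb = 368.8 kg; g = 9.810 m/s².
h = 11.36 m

11.4 m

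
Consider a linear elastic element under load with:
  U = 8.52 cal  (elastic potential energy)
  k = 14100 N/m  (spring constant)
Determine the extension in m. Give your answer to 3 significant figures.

0.0711 m

Solving U = ½k·x² for x: x = √(2U/k).
U = 8.52 cal = 35.65 J; k = 14100 N/m.
x = 0.07111 m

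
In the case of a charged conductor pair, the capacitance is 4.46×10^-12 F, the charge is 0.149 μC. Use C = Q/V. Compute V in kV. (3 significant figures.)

33.4 kV

Rearranging C = Q/V for V: V = Q/C.
C = 4.46×10^-12 F; Q = 0.149 μC = 1.490×10^-7 C.
V = 33408 V  (the unit combination reduces to kg·m²/(A·s³) = V)
33408 V × (1 kV / 1000 V) = 33.41 kV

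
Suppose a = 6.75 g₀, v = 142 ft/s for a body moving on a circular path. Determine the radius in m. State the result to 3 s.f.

Rearranging a = v²/r for r: r = v²/a.
a = 6.75 g₀ = 66.19 m/s²; v = 142 ft/s = 43.28 m/s.
r = 28.30 m

28.3 m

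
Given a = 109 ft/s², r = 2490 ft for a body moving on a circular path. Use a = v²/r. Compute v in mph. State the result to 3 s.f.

355 mph

Rearranging: v = √(a·r).
a = 109 ft/s² = 33.22 m/s²; r = 2490 ft = 759.0 m.
v = 158.8 m/s
158.8 m/s × (1 mph / 0.4470 m/s) = 355.2 mph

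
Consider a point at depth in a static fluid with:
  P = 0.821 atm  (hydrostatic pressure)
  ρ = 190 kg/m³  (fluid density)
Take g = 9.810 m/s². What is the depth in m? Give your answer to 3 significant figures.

Rearranging: h = P/(ρ·g).
P = 0.821 atm = 83188 Pa; ρ = 190 kg/m³; g = 9.810 m/s².
h = 44.63 m

44.6 m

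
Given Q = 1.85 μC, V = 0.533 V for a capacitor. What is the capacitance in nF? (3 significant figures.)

C is given directly by: C = Q/V.
Q = 1.85 μC = 1.850×10^-6 C; V = 0.533 V.
C = 3.471×10^-6 F
3.471×10^-6 F × (1 nF / 1.000×10^-9 F) = 3471 nF

3470 nF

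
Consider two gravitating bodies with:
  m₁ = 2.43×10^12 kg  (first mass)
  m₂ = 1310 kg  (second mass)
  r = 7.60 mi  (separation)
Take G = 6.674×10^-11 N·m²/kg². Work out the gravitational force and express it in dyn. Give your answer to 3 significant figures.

F is given directly by: F = Gm₁m₂/r².
m₁ = 2.43×10^12 kg; m₂ = 1310 kg; r = 7.60 mi = 12231 m; G = 6.674×10^-11 N·m²/kg².
F = 0.001420 N
0.001420 N × (1 dyn / 1.000×10^-5 N) = 142.0 dyn

142 dyn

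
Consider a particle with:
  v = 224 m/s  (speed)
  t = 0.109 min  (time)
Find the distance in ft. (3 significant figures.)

4810 ft

Rearranging: d = v·t.
v = 224 m/s; t = 0.109 min = 6.540 s.
d = 1465 m
1465 m × (1 ft / 0.3048 m) = 4806 ft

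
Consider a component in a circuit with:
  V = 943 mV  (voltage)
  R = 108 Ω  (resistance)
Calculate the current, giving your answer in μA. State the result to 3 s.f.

Rearranging V = I·R for I: I = V/R.
V = 943 mV = 0.9430 V; R = 108 Ω.
I = 0.008731 A
0.008731 A × (1 μA / 1.000×10^-6 A) = 8731 μA

8730 μA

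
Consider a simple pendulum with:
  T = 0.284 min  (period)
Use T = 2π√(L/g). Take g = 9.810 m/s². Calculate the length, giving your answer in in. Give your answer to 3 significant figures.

2840 in

Rearranging T = 2π√(L/g) for L: L = g·(T/2π)².
T = 0.284 min = 17.04 s; g = 9.810 m/s².
L = 72.15 m
72.15 m × (1 in / 0.02540 m) = 2841 in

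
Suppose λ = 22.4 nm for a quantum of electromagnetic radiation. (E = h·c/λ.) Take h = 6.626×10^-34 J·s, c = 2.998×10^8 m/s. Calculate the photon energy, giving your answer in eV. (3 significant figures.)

E is given directly by: E = hc/λ.
λ = 22.4 nm = 2.240×10^-8 m; h = 6.626×10^-34 J·s; c = 2.998×10^8 m/s.
E = 8.868×10^-18 J  (the unit combination reduces to kg·m²/s² = J)
8.868×10^-18 J × (1 eV / 1.602×10^-19 J) = 55.35 eV

55.4 eV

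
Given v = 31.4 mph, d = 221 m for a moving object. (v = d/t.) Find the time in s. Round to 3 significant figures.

15.7 s

Solving v = d/t for t: t = d/v.
v = 31.4 mph = 14.04 m/s; d = 221 m.
t = 15.74 s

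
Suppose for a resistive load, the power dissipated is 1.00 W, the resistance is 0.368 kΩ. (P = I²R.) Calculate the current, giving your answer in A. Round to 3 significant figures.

Rearranging P = I²R for I: I = √(P/R).
P = 1.00 W; R = 0.368 kΩ = 368.0 Ω.
I = 0.05213 A

0.0521 A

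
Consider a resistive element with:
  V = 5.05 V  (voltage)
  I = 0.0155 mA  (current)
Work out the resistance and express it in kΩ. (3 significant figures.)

326 kΩ

From Ohm's law: R = V/I.
V = 5.05 V; I = 0.0155 mA = 1.550×10^-5 A.
R = 3.258×10^5 Ω
3.258×10^5 Ω × (1 kΩ / 1000 Ω) = 325.8 kΩ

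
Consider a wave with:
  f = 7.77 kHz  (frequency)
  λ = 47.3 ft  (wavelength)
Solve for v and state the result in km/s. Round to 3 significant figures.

112 km/s

Directly: v = fλ.
f = 7.77 kHz = 7770 Hz; λ = 47.3 ft = 14.42 m.
v = 1.120×10^5 m/s
1.120×10^5 m/s × (1 km/s / 1000 m/s) = 112.0 km/s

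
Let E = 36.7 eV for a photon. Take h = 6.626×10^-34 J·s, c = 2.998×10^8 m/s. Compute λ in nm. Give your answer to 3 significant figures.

Rearranging E = h·c/λ for λ: λ = hc/E.
E = 36.7 eV = 5.880×10^-18 J; h = 6.626×10^-34 J·s; c = 2.998×10^8 m/s.
λ = 3.378×10^-8 m
3.378×10^-8 m × (1 nm / 1.000×10^-9 m) = 33.78 nm

33.8 nm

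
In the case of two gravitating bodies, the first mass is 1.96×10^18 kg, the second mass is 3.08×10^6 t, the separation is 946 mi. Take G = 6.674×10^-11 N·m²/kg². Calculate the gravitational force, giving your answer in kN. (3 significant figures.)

174 kN

F is given directly by: F = Gm₁m₂/r².
m₁ = 1.96×10^18 kg; m₂ = 3.08×10^6 t = 3.080×10^9 kg; r = 946 mi = 1.522×10^6 m; G = 6.674×10^-11 N·m²/kg².
F = 1.738×10^5 N
1.738×10^5 N × (1 kN / 1000 N) = 173.8 kN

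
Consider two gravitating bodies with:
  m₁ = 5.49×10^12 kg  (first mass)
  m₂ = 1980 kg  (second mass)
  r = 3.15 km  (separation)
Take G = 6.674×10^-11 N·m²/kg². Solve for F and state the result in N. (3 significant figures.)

Directly: F = Gm₁m₂/r².
m₁ = 5.49×10^12 kg; m₂ = 1980 kg; r = 3.15 km = 3150 m; G = 6.674×10^-11 N·m²/kg².
F = 0.07311 N

0.0731 N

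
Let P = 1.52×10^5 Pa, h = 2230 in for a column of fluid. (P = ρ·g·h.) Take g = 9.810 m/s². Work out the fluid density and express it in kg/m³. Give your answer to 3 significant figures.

274 kg/m³

Rearranging P = ρ·g·h for ρ: ρ = P/(g·h).
P = 1.52×10^5 Pa; h = 2230 in = 56.64 m; g = 9.810 m/s².
ρ = 273.5 kg/m³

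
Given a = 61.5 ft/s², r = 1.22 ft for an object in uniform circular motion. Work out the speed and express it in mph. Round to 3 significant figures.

Rearranging: v = √(a·r).
a = 61.5 ft/s² = 18.75 m/s²; r = 1.22 ft = 0.3719 m.
v = 2.640 m/s
2.640 m/s × (1 mph / 0.4470 m/s) = 5.906 mph

5.91 mph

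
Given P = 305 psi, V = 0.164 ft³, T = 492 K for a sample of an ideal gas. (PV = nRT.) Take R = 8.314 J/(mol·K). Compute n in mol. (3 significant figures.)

2.39 mol

From the ideal-gas law: n = PV/(RT).
P = 305 psi = 2.103×10^6 Pa; V = 0.164 ft³ = 0.004644 m³; T = 492 K; R = 8.314 J/(mol·K).
n = 2.387 mol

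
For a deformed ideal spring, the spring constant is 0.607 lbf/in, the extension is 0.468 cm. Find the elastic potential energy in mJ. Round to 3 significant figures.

1.16 mJ

U is given directly by: U = ½kx².
k = 0.607 lbf/in = 106.3 N/m; x = 0.468 cm = 0.004680 m.
U = 0.001164 J
0.001164 J × (1 mJ / 0.001000 J) = 1.164 mJ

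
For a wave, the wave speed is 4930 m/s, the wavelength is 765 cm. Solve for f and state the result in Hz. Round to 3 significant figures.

Solving v = f·λ for f: f = v/λ.
v = 4930 m/s; λ = 765 cm = 7.650 m.
f = 644.4 Hz

644 Hz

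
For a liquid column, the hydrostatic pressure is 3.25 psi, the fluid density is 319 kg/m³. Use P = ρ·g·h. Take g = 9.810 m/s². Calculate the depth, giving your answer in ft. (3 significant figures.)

23.5 ft

Rearranging P = ρ·g·h for h: h = P/(ρ·g).
P = 3.25 psi = 22408 Pa; ρ = 319 kg/m³; g = 9.810 m/s².
h = 7.160 m
7.160 m × (1 ft / 0.3048 m) = 23.49 ft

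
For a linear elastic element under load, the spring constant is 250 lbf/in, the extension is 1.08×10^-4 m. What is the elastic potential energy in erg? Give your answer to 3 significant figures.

Directly: U = ½kx².
k = 250 lbf/in = 43782 N/m; x = 1.08×10^-4 m.
U = 2.553×10^-4 J
2.553×10^-4 J × (1 erg / 1.000×10^-7 J) = 2553 erg

2550 erg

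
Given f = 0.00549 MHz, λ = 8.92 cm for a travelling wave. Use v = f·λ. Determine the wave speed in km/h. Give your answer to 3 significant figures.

v is given directly by: v = fλ.
f = 0.00549 MHz = 5490 Hz; λ = 8.92 cm = 0.08920 m.
v = 489.7 m/s
489.7 m/s × (1 km/h / 0.2778 m/s) = 1763 km/h

1760 km/h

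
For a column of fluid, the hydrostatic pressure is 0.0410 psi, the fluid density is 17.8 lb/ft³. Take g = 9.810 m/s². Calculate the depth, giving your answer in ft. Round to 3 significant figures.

Solving P = ρ·g·h for h: h = P/(ρ·g).
P = 0.0410 psi = 282.7 Pa; ρ = 17.8 lb/ft³ = 285.1 kg/m³; g = 9.810 m/s².
h = 0.1011 m
0.1011 m × (1 ft / 0.3048 m) = 0.3316 ft

0.332 ft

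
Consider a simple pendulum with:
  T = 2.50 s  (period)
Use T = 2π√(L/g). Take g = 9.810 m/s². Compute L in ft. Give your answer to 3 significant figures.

5.10 ft

Rearranging T = 2π√(L/g) for L: L = g·(T/2π)².
T = 2.50 s; g = 9.810 m/s².
L = 1.553 m
1.553 m × (1 ft / 0.3048 m) = 5.095 ft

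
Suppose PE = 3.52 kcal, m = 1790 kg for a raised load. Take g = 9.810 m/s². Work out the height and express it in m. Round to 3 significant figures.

0.839 m

Rearranging: h = PE/(m·g).
PE = 3.52 kcal = 14728 J; m = 1790 kg; g = 9.810 m/s².
h = 0.8387 m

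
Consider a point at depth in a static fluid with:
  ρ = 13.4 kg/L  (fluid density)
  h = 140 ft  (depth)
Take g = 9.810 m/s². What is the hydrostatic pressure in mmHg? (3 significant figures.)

42100 mmHg

Directly: P = ρgh.
ρ = 13.4 kg/L = 13400 kg/m³; h = 140 ft = 42.67 m; g = 9.810 m/s².
P = 5.609×10^6 Pa
5.609×10^6 Pa × (1 mmHg / 133.3 Pa) = 42074 mmHg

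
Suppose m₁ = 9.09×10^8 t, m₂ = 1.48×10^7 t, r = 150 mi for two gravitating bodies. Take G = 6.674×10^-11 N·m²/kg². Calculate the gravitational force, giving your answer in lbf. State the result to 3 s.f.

3.46 lbf

F is given directly by: F = Gm₁m₂/r².
m₁ = 9.09×10^8 t = 9.090×10^11 kg; m₂ = 1.48×10^7 t = 1.480×10^10 kg; r = 150 mi = 2.414×10^5 m; G = 6.674×10^-11 N·m²/kg².
F = 15.41 N
15.41 N × (1 lbf / 4.448 N) = 3.464 lbf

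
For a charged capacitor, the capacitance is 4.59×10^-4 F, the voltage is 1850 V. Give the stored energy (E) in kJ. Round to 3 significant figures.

E is given directly by: E = ½CV².
C = 4.59×10^-4 F; V = 1850 V.
E = 785.5 J  (the unit combination reduces to kg·m²/s² = J)
785.5 J × (1 kJ / 1000 J) = 0.7855 kJ

0.785 kJ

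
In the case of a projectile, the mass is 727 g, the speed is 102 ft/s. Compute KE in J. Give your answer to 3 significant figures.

KE is given directly by: KE = ½mv².
m = 727 g = 0.7270 kg; v = 102 ft/s = 31.09 m/s.
KE = 351.3 J

351 J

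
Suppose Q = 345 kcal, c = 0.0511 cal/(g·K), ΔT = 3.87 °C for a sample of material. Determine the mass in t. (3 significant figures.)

Rearranging Q = m·c·ΔT for m: m = Q/(c·ΔT).
Q = 345 kcal = 1.443×10^6 J; c = 0.0511 cal/(g·K) = 213.8 J/(kg·K); ΔT = 3.87 °C = 3.870 K.
m = 1745 kg
1745 kg × (1 t / 1000 kg) = 1.745 t

1.74 t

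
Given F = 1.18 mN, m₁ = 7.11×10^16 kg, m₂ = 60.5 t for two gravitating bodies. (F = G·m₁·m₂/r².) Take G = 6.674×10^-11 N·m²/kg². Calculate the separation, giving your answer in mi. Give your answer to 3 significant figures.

9690 mi

Rearranging F = G·m₁·m₂/r² for r: r = √(G·m₁m₂/F).
F = 1.18 mN = 0.001180 N; m₁ = 7.11×10^16 kg; m₂ = 60.5 t = 60500 kg; G = 6.674×10^-11 N·m²/kg².
r = 1.560×10^7 m
1.560×10^7 m × (1 mi / 1609 m) = 9692 mi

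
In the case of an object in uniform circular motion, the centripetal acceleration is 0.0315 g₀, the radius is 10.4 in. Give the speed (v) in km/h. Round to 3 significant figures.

1.03 km/h

Rearranging: v = √(a·r).
a = 0.0315 g₀ = 0.3089 m/s²; r = 10.4 in = 0.2642 m.
v = 0.2857 m/s
0.2857 m/s × (1 km/h / 0.2778 m/s) = 1.028 km/h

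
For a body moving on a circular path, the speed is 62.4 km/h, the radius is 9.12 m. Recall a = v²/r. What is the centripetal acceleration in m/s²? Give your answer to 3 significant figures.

32.9 m/s²

a is given directly by: a = v²/r.
v = 62.4 km/h = 17.33 m/s; r = 9.12 m.
a = 32.94 m/s²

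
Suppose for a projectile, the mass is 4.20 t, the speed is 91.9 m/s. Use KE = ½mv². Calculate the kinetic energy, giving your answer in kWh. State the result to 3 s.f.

KE is given directly by: KE = ½mv².
m = 4.20 t = 4200 kg; v = 91.9 m/s.
KE = 1.774×10^7 J
1.774×10^7 J × (1 kWh / 3.600×10^6 J) = 4.927 kWh

4.93 kWh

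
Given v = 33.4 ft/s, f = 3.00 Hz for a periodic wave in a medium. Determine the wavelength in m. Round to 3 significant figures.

Rearranging: λ = v/f.
v = 33.4 ft/s = 10.18 m/s; f = 3.00 Hz.
λ = 3.393 m

3.39 m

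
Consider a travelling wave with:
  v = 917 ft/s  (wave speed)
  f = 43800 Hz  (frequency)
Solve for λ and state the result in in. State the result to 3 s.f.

Rearranging v = f·λ for λ: λ = v/f.
v = 917 ft/s = 279.5 m/s; f = 43800 Hz.
λ = 0.006381 m
0.006381 m × (1 in / 0.02540 m) = 0.2512 in

0.251 in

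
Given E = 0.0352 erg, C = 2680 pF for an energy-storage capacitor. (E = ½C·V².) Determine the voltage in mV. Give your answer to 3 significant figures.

1620 mV

Solving E = ½C·V² for V: V = √(2E/C).
E = 0.0352 erg = 3.520×10^-9 J; C = 2680 pF = 2.680×10^-9 F.
V = 1.621 V
1.621 V × (1 mV / 0.001000 V) = 1621 mV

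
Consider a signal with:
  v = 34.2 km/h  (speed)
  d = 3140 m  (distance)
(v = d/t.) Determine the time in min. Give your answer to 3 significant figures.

5.51 min

Solving v = d/t for t: t = d/v.
v = 34.2 km/h = 9.500 m/s; d = 3140 m.
t = 330.5 s
330.5 s × (1 min / 60.00 s) = 5.509 min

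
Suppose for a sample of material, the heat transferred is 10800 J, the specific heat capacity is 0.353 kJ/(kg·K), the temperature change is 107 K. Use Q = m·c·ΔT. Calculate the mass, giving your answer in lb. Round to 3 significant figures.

0.630 lb

Solving Q = m·c·ΔT for m: m = Q/(c·ΔT).
Q = 10800 J; c = 0.353 kJ/(kg·K) = 353.0 J/(kg·K); ΔT = 107 K.
m = 0.2859 kg
0.2859 kg × (1 lb / 0.4536 kg) = 0.6304 lb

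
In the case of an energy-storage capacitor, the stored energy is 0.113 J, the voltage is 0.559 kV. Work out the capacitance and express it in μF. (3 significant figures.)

Solving E = ½C·V² for C: C = 2E/V².
E = 0.113 J; V = 0.559 kV = 559.0 V.
C = 7.232×10^-7 F
7.232×10^-7 F × (1 μF / 1.000×10^-6 F) = 0.7232 μF

0.723 μF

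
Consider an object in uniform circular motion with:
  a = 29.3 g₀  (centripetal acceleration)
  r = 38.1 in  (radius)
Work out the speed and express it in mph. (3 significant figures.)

Rearranging: v = √(a·r).
a = 29.3 g₀ = 287.3 m/s²; r = 38.1 in = 0.9677 m.
v = 16.68 m/s
16.68 m/s × (1 mph / 0.4470 m/s) = 37.30 mph

37.3 mph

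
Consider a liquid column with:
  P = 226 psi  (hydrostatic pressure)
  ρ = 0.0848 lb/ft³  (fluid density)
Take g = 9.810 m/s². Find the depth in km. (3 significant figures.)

Solving P = ρ·g·h for h: h = P/(ρ·g).
P = 226 psi = 1.558×10^6 Pa; ρ = 0.0848 lb/ft³ = 1.358 kg/m³; g = 9.810 m/s².
h = 1.169×10^5 m
1.169×10^5 m × (1 km / 1000 m) = 116.9 km

117 km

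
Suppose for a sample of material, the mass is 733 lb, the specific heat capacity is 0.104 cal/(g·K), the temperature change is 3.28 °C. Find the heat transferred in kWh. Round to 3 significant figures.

0.132 kWh

Directly: Q = mcΔT.
m = 733 lb = 332.5 kg; c = 0.104 cal/(g·K) = 435.1 J/(kg·K); ΔT = 3.28 °C = 3.280 K.
Q = 4.745×10^5 J
4.745×10^5 J × (1 kWh / 3.600×10^6 J) = 0.1318 kWh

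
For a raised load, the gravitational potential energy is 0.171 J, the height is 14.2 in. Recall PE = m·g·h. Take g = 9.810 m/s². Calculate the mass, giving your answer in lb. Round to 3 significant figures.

Rearranging: m = PE/(g·h).
PE = 0.171 J; h = 14.2 in = 0.3607 m; g = 9.810 m/s².
m = 0.04833 kg
0.04833 kg × (1 lb / 0.4536 kg) = 0.1065 lb

0.107 lb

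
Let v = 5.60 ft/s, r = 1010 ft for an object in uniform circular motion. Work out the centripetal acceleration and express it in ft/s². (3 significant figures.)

Directly: a = v²/r.
v = 5.60 ft/s = 1.707 m/s; r = 1010 ft = 307.8 m.
a = 0.009464 m/s²
0.009464 m/s² × (1 ft/s² / 0.3048 m/s²) = 0.03105 ft/s²

0.0310 ft/s²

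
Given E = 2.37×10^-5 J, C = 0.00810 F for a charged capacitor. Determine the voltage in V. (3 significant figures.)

0.0765 V

Solving E = ½C·V² for V: V = √(2E/C).
E = 2.37×10^-5 J; C = 0.00810 F.
V = 0.07650 V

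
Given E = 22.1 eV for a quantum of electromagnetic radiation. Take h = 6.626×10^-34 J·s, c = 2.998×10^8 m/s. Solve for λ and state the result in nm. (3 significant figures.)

56.1 nm

Rearranging E = h·c/λ for λ: λ = hc/E.
E = 22.1 eV = 3.541×10^-18 J; h = 6.626×10^-34 J·s; c = 2.998×10^8 m/s.
λ = 5.610×10^-8 m
5.610×10^-8 m × (1 nm / 1.000×10^-9 m) = 56.10 nm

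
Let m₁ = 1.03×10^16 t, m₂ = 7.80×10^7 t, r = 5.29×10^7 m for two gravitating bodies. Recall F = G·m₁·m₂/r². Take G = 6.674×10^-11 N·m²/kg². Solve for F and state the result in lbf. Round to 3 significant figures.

From Newton's law of gravitation: F = Gm₁m₂/r².
m₁ = 1.03×10^16 t = 1.030×10^19 kg; m₂ = 7.80×10^7 t = 7.800×10^10 kg; r = 5.29×10^7 m; G = 6.674×10^-11 N·m²/kg².
F = 19160 N
19160 N × (1 lbf / 4.448 N) = 4307 lbf

4310 lbf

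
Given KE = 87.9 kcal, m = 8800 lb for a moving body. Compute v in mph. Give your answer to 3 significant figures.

Solving KE = ½mv² for v: v = √(2·KE/m).
KE = 87.9 kcal = 3.678×10^5 J; m = 8800 lb = 3992 kg.
v = 13.57 m/s
13.57 m/s × (1 mph / 0.4470 m/s) = 30.37 mph

30.4 mph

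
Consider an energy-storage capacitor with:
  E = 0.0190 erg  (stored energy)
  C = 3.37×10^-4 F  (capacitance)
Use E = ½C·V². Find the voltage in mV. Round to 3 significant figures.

Rearranging: V = √(2E/C).
E = 0.0190 erg = 1.900×10^-9 J; C = 3.37×10^-4 F.
V = 0.003358 V
0.003358 V × (1 mV / 0.001000 V) = 3.358 mV

3.36 mV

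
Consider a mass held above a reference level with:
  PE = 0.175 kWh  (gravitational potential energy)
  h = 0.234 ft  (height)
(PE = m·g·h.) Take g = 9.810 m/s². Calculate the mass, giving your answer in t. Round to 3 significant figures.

Rearranging PE = m·g·h for m: m = PE/(g·h).
PE = 0.175 kWh = 6.300×10^5 J; h = 0.234 ft = 0.07132 m; g = 9.810 m/s².
m = 9.004×10^5 kg
9.004×10^5 kg × (1 t / 1000 kg) = 900.4 t

900 t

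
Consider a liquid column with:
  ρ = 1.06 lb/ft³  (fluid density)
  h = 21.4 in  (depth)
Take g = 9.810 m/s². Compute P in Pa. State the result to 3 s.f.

Directly: P = ρgh.
ρ = 1.06 lb/ft³ = 16.98 kg/m³; h = 21.4 in = 0.5436 m; g = 9.810 m/s².
P = 90.54 Pa  (the unit combination reduces to kg/(m·s²) = Pa)

90.5 Pa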